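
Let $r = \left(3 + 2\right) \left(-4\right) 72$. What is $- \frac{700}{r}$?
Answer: $\frac{35}{72} \approx 0.48611$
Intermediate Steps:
$r = -1440$ ($r = 5 \left(-4\right) 72 = \left(-20\right) 72 = -1440$)
$- \frac{700}{r} = - \frac{700}{-1440} = \left(-700\right) \left(- \frac{1}{1440}\right) = \frac{35}{72}$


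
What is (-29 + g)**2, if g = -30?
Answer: 3481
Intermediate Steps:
(-29 + g)**2 = (-29 - 30)**2 = (-59)**2 = 3481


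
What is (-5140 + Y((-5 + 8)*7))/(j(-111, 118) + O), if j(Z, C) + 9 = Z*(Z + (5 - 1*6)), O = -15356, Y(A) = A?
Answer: 5119/2933 ≈ 1.7453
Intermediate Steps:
j(Z, C) = -9 + Z*(-1 + Z) (j(Z, C) = -9 + Z*(Z + (5 - 1*6)) = -9 + Z*(Z + (5 - 6)) = -9 + Z*(Z - 1) = -9 + Z*(-1 + Z))
(-5140 + Y((-5 + 8)*7))/(j(-111, 118) + O) = (-5140 + (-5 + 8)*7)/((-9 + (-111)² - 1*(-111)) - 15356) = (-5140 + 3*7)/((-9 + 12321 + 111) - 15356) = (-5140 + 21)/(12423 - 15356) = -5119/(-2933) = -5119*(-1/2933) = 5119/2933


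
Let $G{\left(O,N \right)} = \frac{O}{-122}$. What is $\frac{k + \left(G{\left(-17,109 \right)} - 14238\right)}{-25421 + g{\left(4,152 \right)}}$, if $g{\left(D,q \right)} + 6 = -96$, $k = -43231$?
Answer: $\frac{7011201}{3113806} \approx 2.2516$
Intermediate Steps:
$G{\left(O,N \right)} = - \frac{O}{122}$ ($G{\left(O,N \right)} = O \left(- \frac{1}{122}\right) = - \frac{O}{122}$)
$g{\left(D,q \right)} = -102$ ($g{\left(D,q \right)} = -6 - 96 = -102$)
$\frac{k + \left(G{\left(-17,109 \right)} - 14238\right)}{-25421 + g{\left(4,152 \right)}} = \frac{-43231 - \frac{1737019}{122}}{-25421 - 102} = \frac{-43231 + \left(\frac{17}{122} - 14238\right)}{-25523} = \left(-43231 - \frac{1737019}{122}\right) \left(- \frac{1}{25523}\right) = \left(- \frac{7011201}{122}\right) \left(- \frac{1}{25523}\right) = \frac{7011201}{3113806}$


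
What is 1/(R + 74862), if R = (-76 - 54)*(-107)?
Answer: 1/88772 ≈ 1.1265e-5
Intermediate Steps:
R = 13910 (R = -130*(-107) = 13910)
1/(R + 74862) = 1/(13910 + 74862) = 1/88772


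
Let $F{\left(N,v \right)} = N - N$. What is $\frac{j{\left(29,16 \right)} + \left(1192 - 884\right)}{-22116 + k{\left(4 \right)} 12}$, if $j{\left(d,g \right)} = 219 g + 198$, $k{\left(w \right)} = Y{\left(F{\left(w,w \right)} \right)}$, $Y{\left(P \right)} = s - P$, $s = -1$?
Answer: $- \frac{2005}{11064} \approx -0.18122$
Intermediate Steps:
$F{\left(N,v \right)} = 0$
$Y{\left(P \right)} = -1 - P$
$k{\left(w \right)} = -1$ ($k{\left(w \right)} = -1 - 0 = -1 + 0 = -1$)
$j{\left(d,g \right)} = 198 + 219 g$
$\frac{j{\left(29,16 \right)} + \left(1192 - 884\right)}{-22116 + k{\left(4 \right)} 12} = \frac{\left(198 + 219 \cdot 16\right) + \left(1192 - 884\right)}{-22116 - 12} = \frac{\left(198 + 3504\right) + \left(1192 - 884\right)}{-22116 - 12} = \frac{3702 + 308}{-22128} = 4010 \left(- \frac{1}{22128}\right) = - \frac{2005}{11064}$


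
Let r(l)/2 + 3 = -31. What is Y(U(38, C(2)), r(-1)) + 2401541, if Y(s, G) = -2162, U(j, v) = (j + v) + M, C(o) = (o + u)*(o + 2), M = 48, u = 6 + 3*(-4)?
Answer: 2399379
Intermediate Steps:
u = -6 (u = 6 - 12 = -6)
r(l) = -68 (r(l) = -6 + 2*(-31) = -6 - 62 = -68)
C(o) = (-6 + o)*(2 + o) (C(o) = (o - 6)*(o + 2) = (-6 + o)*(2 + o))
U(j, v) = 48 + j + v (U(j, v) = (j + v) + 48 = 48 + j + v)
Y(U(38, C(2)), r(-1)) + 2401541 = -2162 + 2401541 = 2399379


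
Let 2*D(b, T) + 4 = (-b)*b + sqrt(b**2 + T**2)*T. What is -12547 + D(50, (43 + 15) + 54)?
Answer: -13799 + 112*sqrt(3761) ≈ -6930.4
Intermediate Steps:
D(b, T) = -2 - b**2/2 + T*sqrt(T**2 + b**2)/2 (D(b, T) = -2 + ((-b)*b + sqrt(b**2 + T**2)*T)/2 = -2 + (-b**2 + sqrt(T**2 + b**2)*T)/2 = -2 + (-b**2 + T*sqrt(T**2 + b**2))/2 = -2 + (-b**2/2 + T*sqrt(T**2 + b**2)/2) = -2 - b**2/2 + T*sqrt(T**2 + b**2)/2)
-12547 + D(50, (43 + 15) + 54) = -12547 + (-2 - 1/2*50**2 + ((43 + 15) + 54)*sqrt(((43 + 15) + 54)**2 + 50**2)/2) = -12547 + (-2 - 1/2*2500 + (58 + 54)*sqrt((58 + 54)**2 + 2500)/2) = -12547 + (-2 - 1250 + (1/2)*112*sqrt(112**2 + 2500)) = -12547 + (-2 - 1250 + (1/2)*112*sqrt(12544 + 2500)) = -12547 + (-2 - 1250 + (1/2)*112*sqrt(15044)) = -12547 + (-2 - 1250 + (1/2)*112*(2*sqrt(3761))) = -12547 + (-2 - 1250 + 112*sqrt(3761)) = -12547 + (-1252 + 112*sqrt(3761)) = -13799 + 112*sqrt(3761)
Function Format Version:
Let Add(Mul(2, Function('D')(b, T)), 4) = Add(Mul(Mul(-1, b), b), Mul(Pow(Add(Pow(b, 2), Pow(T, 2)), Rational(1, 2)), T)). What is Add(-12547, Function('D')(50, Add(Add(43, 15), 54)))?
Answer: Add(-13799, Mul(112, Pow(3761, Rational(1, 2)))) ≈ -6930.4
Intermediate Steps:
Function('D')(b, T) = Add(-2, Mul(Rational(-1, 2), Pow(b, 2)), Mul(Rational(1, 2), T, Pow(Add(Pow(T, 2), Pow(b, 2)), Rational(1, 2)))) (Function('D')(b, T) = Add(-2, Mul(Rational(1, 2), Add(Mul(Mul(-1, b), b), Mul(Pow(Add(Pow(b, 2), Pow(T, 2)), Rational(1, 2)), T)))) = Add(-2, Mul(Rational(1, 2), Add(Mul(-1, Pow(b, 2)), Mul(Pow(Add(Pow(T, 2), Pow(b, 2)), Rational(1, 2)), T)))) = Add(-2, Mul(Rational(1, 2), Add(Mul(-1, Pow(b, 2)), Mul(T, Pow(Add(Pow(T, 2), Pow(b, 2)), Rational(1, 2)))))) = Add(-2, Add(Mul(Rational(-1, 2), Pow(b, 2)), Mul(Rational(1, 2), T, Pow(Add(Pow(T, 2), Pow(b, 2)), Rational(1, 2))))) = Add(-2, Mul(Rational(-1, 2), Pow(b, 2)), Mul(Rational(1, 2), T, Pow(Add(Pow(T, 2), Pow(b, 2)), Rational(1, 2)))))
Add(-12547, Function('D')(50, Add(Add(43, 15), 54))) = Add(-12547, Add(-2, Mul(Rational(-1, 2), Pow(50, 2)), Mul(Rational(1, 2), Add(Add(43, 15), 54), Pow(Add(Pow(Add(Add(43, 15), 54), 2), Pow(50, 2)), Rational(1, 2))))) = Add(-12547, Add(-2, Mul(Rational(-1, 2), 2500), Mul(Rational(1, 2), Add(58, 54), Pow(Add(Pow(Add(58, 54), 2), 2500), Rational(1, 2))))) = Add(-12547, Add(-2, -1250, Mul(Rational(1, 2), 112, Pow(Add(Pow(112, 2), 2500), Rational(1, 2))))) = Add(-12547, Add(-2, -1250, Mul(Rational(1, 2), 112, Pow(Add(12544, 2500), Rational(1, 2))))) = Add(-12547, Add(-2, -1250, Mul(Rational(1, 2), 112, Pow(15044, Rational(1, 2))))) = Add(-12547, Add(-2, -1250, Mul(Rational(1, 2), 112, Mul(2, Pow(3761, Rational(1, 2)))))) = Add(-12547, Add(-2, -1250, Mul(112, Pow(3761, Rational(1, 2))))) = Add(-12547, Add(-1252, Mul(112, Pow(3761, Rational(1, 2))))) = Add(-13799, Mul(112, Pow(3761, Rational(1, 2))))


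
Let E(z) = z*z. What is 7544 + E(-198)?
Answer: 46748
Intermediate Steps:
E(z) = z²
7544 + E(-198) = 7544 + (-198)² = 7544 + 39204 = 46748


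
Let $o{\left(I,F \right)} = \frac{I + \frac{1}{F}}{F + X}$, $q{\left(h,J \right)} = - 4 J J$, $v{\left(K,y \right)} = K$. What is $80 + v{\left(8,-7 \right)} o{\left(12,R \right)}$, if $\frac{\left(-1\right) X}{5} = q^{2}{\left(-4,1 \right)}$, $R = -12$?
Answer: $\frac{10897}{138} \approx 78.964$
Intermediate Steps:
$q{\left(h,J \right)} = - 4 J^{2}$
$X = -80$ ($X = - 5 \left(- 4 \cdot 1^{2}\right)^{2} = - 5 \left(\left(-4\right) 1\right)^{2} = - 5 \left(-4\right)^{2} = \left(-5\right) 16 = -80$)
$o{\left(I,F \right)} = \frac{I + \frac{1}{F}}{-80 + F}$ ($o{\left(I,F \right)} = \frac{I + \frac{1}{F}}{F - 80} = \frac{I + \frac{1}{F}}{-80 + F}$)
$80 + v{\left(8,-7 \right)} o{\left(12,R \right)} = 80 + 8 \frac{1 - 144}{\left(-12\right) \left(-80 - 12\right)} = 80 + 8 \left(- \frac{1 - 144}{12 \left(-92\right)}\right) = 80 + 8 \left(\left(- \frac{1}{12}\right) \left(- \frac{1}{92}\right) \left(-143\right)\right) = 80 + 8 \left(- \frac{143}{1104}\right) = 80 - \frac{143}{138} = \frac{10897}{138}$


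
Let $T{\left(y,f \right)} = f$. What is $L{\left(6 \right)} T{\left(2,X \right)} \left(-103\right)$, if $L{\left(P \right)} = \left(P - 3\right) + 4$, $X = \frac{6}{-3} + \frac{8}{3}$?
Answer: $- \frac{1442}{3} \approx -480.67$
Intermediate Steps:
$X = \frac{2}{3}$ ($X = 6 \left(- \frac{1}{3}\right) + 8 \cdot \frac{1}{3} = -2 + \frac{8}{3} = \frac{2}{3} \approx 0.66667$)
$L{\left(P \right)} = 1 + P$ ($L{\left(P \right)} = \left(-3 + P\right) + 4 = 1 + P$)
$L{\left(6 \right)} T{\left(2,X \right)} \left(-103\right) = \left(1 + 6\right) \frac{2}{3} \left(-103\right) = 7 \cdot \frac{2}{3} \left(-103\right) = \frac{14}{3} \left(-103\right) = - \frac{1442}{3}$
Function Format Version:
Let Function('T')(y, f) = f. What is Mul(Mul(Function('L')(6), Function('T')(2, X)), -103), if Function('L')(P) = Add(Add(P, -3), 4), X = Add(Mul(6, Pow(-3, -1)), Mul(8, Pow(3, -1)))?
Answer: Rational(-1442, 3) ≈ -480.67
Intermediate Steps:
X = Rational(2, 3) (X = Add(Mul(6, Rational(-1, 3)), Mul(8, Rational(1, 3))) = Add(-2, Rational(8, 3)) = Rational(2, 3) ≈ 0.66667)
Function('L')(P) = Add(1, P) (Function('L')(P) = Add(Add(-3, P), 4) = Add(1, P))
Mul(Mul(Function('L')(6), Function('T')(2, X)), -103) = Mul(Mul(Add(1, 6), Rational(2, 3)), -103) = Mul(Mul(7, Rational(2, 3)), -103) = Mul(Rational(14, 3), -103) = Rational(-1442, 3)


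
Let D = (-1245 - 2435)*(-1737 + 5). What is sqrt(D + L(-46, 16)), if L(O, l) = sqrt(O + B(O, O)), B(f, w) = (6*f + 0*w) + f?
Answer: 2*sqrt(1593440 + I*sqrt(23)) ≈ 2524.6 + 0.0037992*I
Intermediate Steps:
B(f, w) = 7*f (B(f, w) = (6*f + 0) + f = 6*f + f = 7*f)
D = 6373760 (D = -3680*(-1732) = 6373760)
L(O, l) = 2*sqrt(2)*sqrt(O) (L(O, l) = sqrt(O + 7*O) = sqrt(8*O) = 2*sqrt(2)*sqrt(O))
sqrt(D + L(-46, 16)) = sqrt(6373760 + 2*sqrt(2)*sqrt(-46)) = sqrt(6373760 + 2*sqrt(2)*(I*sqrt(46))) = sqrt(6373760 + 4*I*sqrt(23))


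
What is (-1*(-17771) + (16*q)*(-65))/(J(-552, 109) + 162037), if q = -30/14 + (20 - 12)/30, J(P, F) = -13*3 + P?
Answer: 414167/3390366 ≈ 0.12216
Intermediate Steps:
J(P, F) = -39 + P
q = -197/105 (q = -30*1/14 + 8*(1/30) = -15/7 + 4/15 = -197/105 ≈ -1.8762)
(-1*(-17771) + (16*q)*(-65))/(J(-552, 109) + 162037) = (-1*(-17771) + (16*(-197/105))*(-65))/((-39 - 552) + 162037) = (17771 - 3152/105*(-65))/(-591 + 162037) = (17771 + 40976/21)/161446 = (414167/21)*(1/161446) = 414167/3390366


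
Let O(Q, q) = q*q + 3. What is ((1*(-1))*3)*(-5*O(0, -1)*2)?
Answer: 120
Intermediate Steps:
O(Q, q) = 3 + q² (O(Q, q) = q² + 3 = 3 + q²)
((1*(-1))*3)*(-5*O(0, -1)*2) = ((1*(-1))*3)*(-5*(3 + (-1)²)*2) = (-1*3)*(-5*(3 + 1)*2) = -3*(-5*4)*2 = -(-60)*2 = -3*(-40) = 120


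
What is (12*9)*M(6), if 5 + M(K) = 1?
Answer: -432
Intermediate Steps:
M(K) = -4 (M(K) = -5 + 1 = -4)
(12*9)*M(6) = (12*9)*(-4) = 108*(-4) = -432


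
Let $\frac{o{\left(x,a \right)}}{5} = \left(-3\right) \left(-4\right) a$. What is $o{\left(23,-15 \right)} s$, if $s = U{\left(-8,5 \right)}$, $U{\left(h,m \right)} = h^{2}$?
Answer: $-57600$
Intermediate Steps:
$s = 64$ ($s = \left(-8\right)^{2} = 64$)
$o{\left(x,a \right)} = 60 a$ ($o{\left(x,a \right)} = 5 \left(-3\right) \left(-4\right) a = 5 \cdot 12 a = 60 a$)
$o{\left(23,-15 \right)} s = 60 \left(-15\right) 64 = \left(-900\right) 64 = -57600$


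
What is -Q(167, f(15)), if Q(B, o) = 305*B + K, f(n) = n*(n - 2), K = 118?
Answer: -51053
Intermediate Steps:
f(n) = n*(-2 + n)
Q(B, o) = 118 + 305*B (Q(B, o) = 305*B + 118 = 118 + 305*B)
-Q(167, f(15)) = -(118 + 305*167) = -(118 + 50935) = -1*51053 = -51053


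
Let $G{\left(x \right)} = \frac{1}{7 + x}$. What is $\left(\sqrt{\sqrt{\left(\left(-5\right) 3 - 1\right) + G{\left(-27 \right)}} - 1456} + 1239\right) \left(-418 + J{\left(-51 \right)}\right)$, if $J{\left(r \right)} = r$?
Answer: $-581091 - \frac{469 \sqrt{-145600 + 10 i \sqrt{1605}}}{10} \approx -5.8112 \cdot 10^{5} - 17896.0 i$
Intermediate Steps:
$\left(\sqrt{\sqrt{\left(\left(-5\right) 3 - 1\right) + G{\left(-27 \right)}} - 1456} + 1239\right) \left(-418 + J{\left(-51 \right)}\right) = \left(\sqrt{\sqrt{\left(\left(-5\right) 3 - 1\right) + \frac{1}{7 - 27}} - 1456} + 1239\right) \left(-418 - 51\right) = \left(\sqrt{\sqrt{\left(-15 - 1\right) + \frac{1}{-20}} - 1456} + 1239\right) \left(-469\right) = \left(\sqrt{\sqrt{-16 - \frac{1}{20}} - 1456} + 1239\right) \left(-469\right) = \left(\sqrt{\sqrt{- \frac{321}{20}} - 1456} + 1239\right) \left(-469\right) = \left(\sqrt{\frac{i \sqrt{1605}}{10} - 1456} + 1239\right) \left(-469\right) = \left(\sqrt{-1456 + \frac{i \sqrt{1605}}{10}} + 1239\right) \left(-469\right) = \left(1239 + \sqrt{-1456 + \frac{i \sqrt{1605}}{10}}\right) \left(-469\right) = -581091 - 469 \sqrt{-1456 + \frac{i \sqrt{1605}}{10}}$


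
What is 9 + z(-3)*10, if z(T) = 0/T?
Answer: 9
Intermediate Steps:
z(T) = 0
9 + z(-3)*10 = 9 + 0*10 = 9 + 0 = 9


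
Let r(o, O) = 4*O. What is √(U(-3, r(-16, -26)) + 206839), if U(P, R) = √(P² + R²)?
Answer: √(206839 + 5*√433) ≈ 454.91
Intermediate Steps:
√(U(-3, r(-16, -26)) + 206839) = √(√((-3)² + (4*(-26))²) + 206839) = √(√(9 + (-104)²) + 206839) = √(√(9 + 10816) + 206839) = √(√10825 + 206839) = √(5*√433 + 206839) = √(206839 + 5*√433)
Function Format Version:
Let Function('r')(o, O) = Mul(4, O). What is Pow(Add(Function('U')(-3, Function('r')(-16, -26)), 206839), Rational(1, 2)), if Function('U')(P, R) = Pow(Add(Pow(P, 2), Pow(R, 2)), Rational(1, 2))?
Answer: Pow(Add(206839, Mul(5, Pow(433, Rational(1, 2)))), Rational(1, 2)) ≈ 454.91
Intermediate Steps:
Pow(Add(Function('U')(-3, Function('r')(-16, -26)), 206839), Rational(1, 2)) = Pow(Add(Pow(Add(Pow(-3, 2), Pow(Mul(4, -26), 2)), Rational(1, 2)), 206839), Rational(1, 2)) = Pow(Add(Pow(Add(9, Pow(-104, 2)), Rational(1, 2)), 206839), Rational(1, 2)) = Pow(Add(Pow(Add(9, 10816), Rational(1, 2)), 206839), Rational(1, 2)) = Pow(Add(Pow(10825, Rational(1, 2)), 206839), Rational(1, 2)) = Pow(Add(Mul(5, Pow(433, Rational(1, 2))), 206839), Rational(1, 2)) = Pow(Add(206839, Mul(5, Pow(433, Rational(1, 2)))), Rational(1, 2))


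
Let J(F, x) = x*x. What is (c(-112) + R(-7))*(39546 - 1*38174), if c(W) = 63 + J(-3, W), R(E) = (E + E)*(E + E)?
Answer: 17565716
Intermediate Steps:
J(F, x) = x**2
R(E) = 4*E**2 (R(E) = (2*E)*(2*E) = 4*E**2)
c(W) = 63 + W**2
(c(-112) + R(-7))*(39546 - 1*38174) = ((63 + (-112)**2) + 4*(-7)**2)*(39546 - 1*38174) = ((63 + 12544) + 4*49)*(39546 - 38174) = (12607 + 196)*1372 = 12803*1372 = 17565716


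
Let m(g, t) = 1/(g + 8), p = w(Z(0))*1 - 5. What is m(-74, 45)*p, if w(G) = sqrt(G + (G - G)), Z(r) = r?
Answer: 5/66 ≈ 0.075758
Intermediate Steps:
w(G) = sqrt(G) (w(G) = sqrt(G + 0) = sqrt(G))
p = -5 (p = sqrt(0)*1 - 5 = 0*1 - 5 = 0 - 5 = -5)
m(g, t) = 1/(8 + g)
m(-74, 45)*p = -5/(8 - 74) = -5/(-66) = -1/66*(-5) = 5/66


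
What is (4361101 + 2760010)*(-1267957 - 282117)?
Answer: -11038249012214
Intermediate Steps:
(4361101 + 2760010)*(-1267957 - 282117) = 7121111*(-1550074) = -11038249012214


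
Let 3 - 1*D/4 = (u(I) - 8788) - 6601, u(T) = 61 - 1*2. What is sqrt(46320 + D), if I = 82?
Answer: 2*sqrt(26913) ≈ 328.10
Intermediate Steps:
u(T) = 59 (u(T) = 61 - 2 = 59)
D = 61332 (D = 12 - 4*((59 - 8788) - 6601) = 12 - 4*(-8729 - 6601) = 12 - 4*(-15330) = 12 + 61320 = 61332)
sqrt(46320 + D) = sqrt(46320 + 61332) = sqrt(107652) = 2*sqrt(26913)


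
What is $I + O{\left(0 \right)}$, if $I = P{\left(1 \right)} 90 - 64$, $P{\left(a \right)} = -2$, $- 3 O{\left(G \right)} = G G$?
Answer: $-244$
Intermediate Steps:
$O{\left(G \right)} = - \frac{G^{2}}{3}$ ($O{\left(G \right)} = - \frac{G G}{3} = - \frac{G^{2}}{3}$)
$I = -244$ ($I = \left(-2\right) 90 - 64 = -180 - 64 = -244$)
$I + O{\left(0 \right)} = -244 - \frac{0^{2}}{3} = -244 - 0 = -244 + 0 = -244$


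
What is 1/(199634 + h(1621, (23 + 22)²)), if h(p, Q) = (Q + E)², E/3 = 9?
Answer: 1/4410338 ≈ 2.2674e-7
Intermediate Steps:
E = 27 (E = 3*9 = 27)
h(p, Q) = (27 + Q)² (h(p, Q) = (Q + 27)² = (27 + Q)²)
1/(199634 + h(1621, (23 + 22)²)) = 1/(199634 + (27 + (23 + 22)²)²) = 1/(199634 + (27 + 45²)²) = 1/(199634 + (27 + 2025)²) = 1/(199634 + 2052²) = 1/(199634 + 4210704) = 1/4410338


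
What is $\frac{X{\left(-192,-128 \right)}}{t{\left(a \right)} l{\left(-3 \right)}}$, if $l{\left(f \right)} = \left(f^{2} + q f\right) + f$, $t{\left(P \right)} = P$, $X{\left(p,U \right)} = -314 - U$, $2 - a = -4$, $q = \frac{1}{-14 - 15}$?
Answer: $- \frac{899}{177} \approx -5.0791$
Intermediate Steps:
$q = - \frac{1}{29}$ ($q = \frac{1}{-29} = - \frac{1}{29} \approx -0.034483$)
$a = 6$ ($a = 2 - -4 = 2 + 4 = 6$)
$l{\left(f \right)} = f^{2} + \frac{28 f}{29}$ ($l{\left(f \right)} = \left(f^{2} - \frac{f}{29}\right) + f = f^{2} + \frac{28 f}{29}$)
$\frac{X{\left(-192,-128 \right)}}{t{\left(a \right)} l{\left(-3 \right)}} = \frac{-314 - -128}{6 \cdot \frac{1}{29} \left(-3\right) \left(28 + 29 \left(-3\right)\right)} = \frac{-314 + 128}{6 \cdot \frac{1}{29} \left(-3\right) \left(28 - 87\right)} = - \frac{186}{6 \cdot \frac{1}{29} \left(-3\right) \left(-59\right)} = - \frac{186}{6 \cdot \frac{177}{29}} = - \frac{186}{\frac{1062}{29}} = \left(-186\right) \frac{29}{1062} = - \frac{899}{177}$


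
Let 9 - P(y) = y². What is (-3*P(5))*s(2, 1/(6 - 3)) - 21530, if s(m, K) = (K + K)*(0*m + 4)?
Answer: -21402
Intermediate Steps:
P(y) = 9 - y²
s(m, K) = 8*K (s(m, K) = (2*K)*(0 + 4) = (2*K)*4 = 8*K)
(-3*P(5))*s(2, 1/(6 - 3)) - 21530 = (-3*(9 - 1*5²))*(8/(6 - 3)) - 21530 = (-3*(9 - 1*25))*(8/3) - 21530 = (-3*(9 - 25))*(8*(⅓)) - 21530 = -3*(-16)*(8/3) - 21530 = 48*(8/3) - 21530 = 128 - 21530 = -21402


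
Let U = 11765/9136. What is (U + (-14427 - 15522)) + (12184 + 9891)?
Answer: -71925099/9136 ≈ -7872.7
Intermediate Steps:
U = 11765/9136 (U = 11765*(1/9136) = 11765/9136 ≈ 1.2878)
(U + (-14427 - 15522)) + (12184 + 9891) = (11765/9136 + (-14427 - 15522)) + (12184 + 9891) = (11765/9136 - 29949) + 22075 = -273602299/9136 + 22075 = -71925099/9136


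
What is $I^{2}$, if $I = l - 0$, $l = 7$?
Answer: $49$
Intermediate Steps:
$I = 7$ ($I = 7 - 0 = 7 + 0 = 7$)
$I^{2} = 7^{2} = 49$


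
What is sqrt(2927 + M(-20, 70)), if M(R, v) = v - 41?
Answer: 2*sqrt(739) ≈ 54.369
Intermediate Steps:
M(R, v) = -41 + v
sqrt(2927 + M(-20, 70)) = sqrt(2927 + (-41 + 70)) = sqrt(2927 + 29) = sqrt(2956) = 2*sqrt(739)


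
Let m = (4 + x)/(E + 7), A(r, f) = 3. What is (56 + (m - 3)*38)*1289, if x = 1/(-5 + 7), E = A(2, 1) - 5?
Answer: -153391/5 ≈ -30678.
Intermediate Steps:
E = -2 (E = 3 - 5 = -2)
x = ½ (x = 1/2 = ½ ≈ 0.50000)
m = 9/10 (m = (4 + ½)/(-2 + 7) = (9/2)/5 = (9/2)*(⅕) = 9/10 ≈ 0.90000)
(56 + (m - 3)*38)*1289 = (56 + (9/10 - 3)*38)*1289 = (56 - 21/10*38)*1289 = (56 - 399/5)*1289 = -119/5*1289 = -153391/5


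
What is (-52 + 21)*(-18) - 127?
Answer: 431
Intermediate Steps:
(-52 + 21)*(-18) - 127 = -31*(-18) - 127 = 558 - 127 = 431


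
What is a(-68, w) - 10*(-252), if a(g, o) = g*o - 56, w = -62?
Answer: 6680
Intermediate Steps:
a(g, o) = -56 + g*o
a(-68, w) - 10*(-252) = (-56 - 68*(-62)) - 10*(-252) = (-56 + 4216) + 2520 = 4160 + 2520 = 6680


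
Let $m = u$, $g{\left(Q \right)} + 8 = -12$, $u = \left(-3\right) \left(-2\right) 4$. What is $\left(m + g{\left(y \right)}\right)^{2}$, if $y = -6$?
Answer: $16$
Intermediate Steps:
$u = 24$ ($u = 6 \cdot 4 = 24$)
$g{\left(Q \right)} = -20$ ($g{\left(Q \right)} = -8 - 12 = -20$)
$m = 24$
$\left(m + g{\left(y \right)}\right)^{2} = \left(24 - 20\right)^{2} = 4^{2} = 16$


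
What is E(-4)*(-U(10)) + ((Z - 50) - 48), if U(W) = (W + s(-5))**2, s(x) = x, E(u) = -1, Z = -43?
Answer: -116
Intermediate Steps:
U(W) = (-5 + W)**2 (U(W) = (W - 5)**2 = (-5 + W)**2)
E(-4)*(-U(10)) + ((Z - 50) - 48) = -(-1)*(-5 + 10)**2 + ((-43 - 50) - 48) = -(-1)*5**2 + (-93 - 48) = -(-1)*25 - 141 = -1*(-25) - 141 = 25 - 141 = -116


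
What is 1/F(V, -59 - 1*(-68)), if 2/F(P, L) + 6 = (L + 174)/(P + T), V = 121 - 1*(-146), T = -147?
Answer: -179/80 ≈ -2.2375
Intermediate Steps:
V = 267 (V = 121 + 146 = 267)
F(P, L) = 2/(-6 + (174 + L)/(-147 + P)) (F(P, L) = 2/(-6 + (L + 174)/(P - 147)) = 2/(-6 + (174 + L)/(-147 + P)))
1/F(V, -59 - 1*(-68)) = 1/(2*(-147 + 267)/(1056 + (-59 - 1*(-68)) - 6*267)) = 1/(2*120/(1056 + (-59 + 68) - 1602)) = 1/(2*120/(1056 + 9 - 1602)) = 1/(2*120/(-537)) = 1/(2*(-1/537)*120) = 1/(-80/179) = -179/80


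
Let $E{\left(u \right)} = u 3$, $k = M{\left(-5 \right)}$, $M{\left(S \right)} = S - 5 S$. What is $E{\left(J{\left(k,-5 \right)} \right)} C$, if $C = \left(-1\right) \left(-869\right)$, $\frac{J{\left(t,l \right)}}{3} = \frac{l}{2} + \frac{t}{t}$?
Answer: $- \frac{23463}{2} \approx -11732.0$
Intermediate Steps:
$M{\left(S \right)} = - 4 S$
$k = 20$ ($k = \left(-4\right) \left(-5\right) = 20$)
$J{\left(t,l \right)} = 3 + \frac{3 l}{2}$ ($J{\left(t,l \right)} = 3 \left(\frac{l}{2} + \frac{t}{t}\right) = 3 \left(l \frac{1}{2} + 1\right) = 3 \left(\frac{l}{2} + 1\right) = 3 \left(1 + \frac{l}{2}\right) = 3 + \frac{3 l}{2}$)
$E{\left(u \right)} = 3 u$
$C = 869$
$E{\left(J{\left(k,-5 \right)} \right)} C = 3 \left(3 + \frac{3}{2} \left(-5\right)\right) 869 = 3 \left(3 - \frac{15}{2}\right) 869 = 3 \left(- \frac{9}{2}\right) 869 = \left(- \frac{27}{2}\right) 869 = - \frac{23463}{2}$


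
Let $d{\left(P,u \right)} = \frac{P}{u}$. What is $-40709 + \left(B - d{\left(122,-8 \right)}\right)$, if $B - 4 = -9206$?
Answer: $- \frac{199583}{4} \approx -49896.0$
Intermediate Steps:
$B = -9202$ ($B = 4 - 9206 = -9202$)
$-40709 + \left(B - d{\left(122,-8 \right)}\right) = -40709 - \left(9202 + \frac{122}{-8}\right) = -40709 - \left(9202 + 122 \left(- \frac{1}{8}\right)\right) = -40709 - \frac{36747}{4} = - \frac{199583}{4}$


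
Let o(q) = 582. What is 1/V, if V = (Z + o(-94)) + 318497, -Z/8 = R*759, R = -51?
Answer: 1/628751 ≈ 1.5905e-6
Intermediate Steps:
Z = 309672 (Z = -(-408)*759 = -8*(-38709) = 309672)
V = 628751 (V = (309672 + 582) + 318497 = 310254 + 318497 = 628751)
1/V = 1/628751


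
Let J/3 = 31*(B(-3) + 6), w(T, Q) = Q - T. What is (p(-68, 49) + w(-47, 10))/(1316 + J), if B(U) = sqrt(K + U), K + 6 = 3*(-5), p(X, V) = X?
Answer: -937/169066 + 93*I*sqrt(6)/169066 ≈ -0.0055422 + 0.0013474*I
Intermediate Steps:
K = -21 (K = -6 + 3*(-5) = -6 - 15 = -21)
B(U) = sqrt(-21 + U)
J = 558 + 186*I*sqrt(6) (J = 3*(31*(sqrt(-21 - 3) + 6)) = 3*(31*(sqrt(-24) + 6)) = 3*(31*(2*I*sqrt(6) + 6)) = 3*(31*(6 + 2*I*sqrt(6))) = 3*(186 + 62*I*sqrt(6)) = 558 + 186*I*sqrt(6) ≈ 558.0 + 455.6*I)
(p(-68, 49) + w(-47, 10))/(1316 + J) = (-68 + (10 - 1*(-47)))/(1316 + (558 + 186*I*sqrt(6))) = (-68 + (10 + 47))/(1874 + 186*I*sqrt(6)) = (-68 + 57)/(1874 + 186*I*sqrt(6)) = -11/(1874 + 186*I*sqrt(6))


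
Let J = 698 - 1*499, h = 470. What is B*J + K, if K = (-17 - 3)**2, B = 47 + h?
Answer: 103283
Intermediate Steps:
B = 517 (B = 47 + 470 = 517)
K = 400 (K = (-20)**2 = 400)
J = 199 (J = 698 - 499 = 199)
B*J + K = 517*199 + 400 = 102883 + 400 = 103283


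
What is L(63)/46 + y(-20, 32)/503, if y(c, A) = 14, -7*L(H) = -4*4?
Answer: 6278/80983 ≈ 0.077522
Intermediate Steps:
L(H) = 16/7 (L(H) = -(-4)*4/7 = -1/7*(-16) = 16/7)
L(63)/46 + y(-20, 32)/503 = (16/7)/46 + 14/503 = (16/7)*(1/46) + 14*(1/503) = 8/161 + 14/503 = 6278/80983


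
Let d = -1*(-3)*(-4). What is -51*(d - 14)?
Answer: 1326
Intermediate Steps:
d = -12 (d = 3*(-4) = -12)
-51*(d - 14) = -51*(-12 - 14) = -51*(-26) = 1326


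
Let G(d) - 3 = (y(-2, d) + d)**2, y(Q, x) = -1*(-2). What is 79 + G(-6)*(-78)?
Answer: -1403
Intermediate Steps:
y(Q, x) = 2
G(d) = 3 + (2 + d)**2
79 + G(-6)*(-78) = 79 + (3 + (2 - 6)**2)*(-78) = 79 + (3 + (-4)**2)*(-78) = 79 + (3 + 16)*(-78) = 79 + 19*(-78) = 79 - 1482 = -1403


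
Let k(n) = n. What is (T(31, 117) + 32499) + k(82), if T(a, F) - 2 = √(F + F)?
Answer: 32583 + 3*√26 ≈ 32598.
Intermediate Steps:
T(a, F) = 2 + √2*√F (T(a, F) = 2 + √(F + F) = 2 + √(2*F) = 2 + √2*√F)
(T(31, 117) + 32499) + k(82) = ((2 + √2*√117) + 32499) + 82 = ((2 + √2*(3*√13)) + 32499) + 82 = ((2 + 3*√26) + 32499) + 82 = (32501 + 3*√26) + 82 = 32583 + 3*√26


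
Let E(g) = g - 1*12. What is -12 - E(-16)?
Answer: 16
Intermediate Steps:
E(g) = -12 + g (E(g) = g - 12 = -12 + g)
-12 - E(-16) = -12 - (-12 - 16) = -12 - 1*(-28) = -12 + 28 = 16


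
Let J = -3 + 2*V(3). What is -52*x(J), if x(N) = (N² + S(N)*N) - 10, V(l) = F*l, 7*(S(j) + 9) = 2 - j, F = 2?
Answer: 988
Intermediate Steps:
S(j) = -61/7 - j/7 (S(j) = -9 + (2 - j)/7 = -9 + (2/7 - j/7) = -61/7 - j/7)
V(l) = 2*l
J = 9 (J = -3 + 2*(2*3) = -3 + 2*6 = -3 + 12 = 9)
x(N) = -10 + N² + N*(-61/7 - N/7) (x(N) = (N² + (-61/7 - N/7)*N) - 10 = (N² + N*(-61/7 - N/7)) - 10 = -10 + N² + N*(-61/7 - N/7))
-52*x(J) = -52*(-10 - 61/7*9 + (6/7)*9²) = -52*(-10 - 549/7 + (6/7)*81) = -52*(-10 - 549/7 + 486/7) = -52*(-19) = 988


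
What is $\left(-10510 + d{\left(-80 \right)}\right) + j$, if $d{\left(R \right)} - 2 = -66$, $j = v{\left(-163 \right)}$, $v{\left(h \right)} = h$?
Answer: $-10737$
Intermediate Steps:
$j = -163$
$d{\left(R \right)} = -64$ ($d{\left(R \right)} = 2 - 66 = -64$)
$\left(-10510 + d{\left(-80 \right)}\right) + j = \left(-10510 - 64\right) - 163 = -10574 - 163 = -10737$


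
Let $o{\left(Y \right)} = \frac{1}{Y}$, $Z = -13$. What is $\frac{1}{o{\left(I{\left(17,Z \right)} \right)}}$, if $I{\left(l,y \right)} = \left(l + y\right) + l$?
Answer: $21$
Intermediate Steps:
$I{\left(l,y \right)} = y + 2 l$
$\frac{1}{o{\left(I{\left(17,Z \right)} \right)}} = \frac{1}{\frac{1}{-13 + 2 \cdot 17}} = \frac{1}{\frac{1}{-13 + 34}} = \frac{1}{\frac{1}{21}} = 21$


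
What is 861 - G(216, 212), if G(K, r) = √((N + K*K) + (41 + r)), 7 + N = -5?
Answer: 861 - √46897 ≈ 644.44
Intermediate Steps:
N = -12 (N = -7 - 5 = -12)
G(K, r) = √(29 + r + K²) (G(K, r) = √((-12 + K*K) + (41 + r)) = √((-12 + K²) + (41 + r)) = √(29 + r + K²))
861 - G(216, 212) = 861 - √(29 + 212 + 216²) = 861 - √(29 + 212 + 46656) = 861 - √46897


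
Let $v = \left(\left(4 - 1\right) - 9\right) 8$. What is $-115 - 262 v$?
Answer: $12461$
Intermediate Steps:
$v = -48$ ($v = \left(\left(4 - 1\right) - 9\right) 8 = \left(3 - 9\right) 8 = \left(-6\right) 8 = -48$)
$-115 - 262 v = -115 - -12576 = -115 + 12576 = 12461$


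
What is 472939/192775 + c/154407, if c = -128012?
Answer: 4395234443/2705982675 ≈ 1.6243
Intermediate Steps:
472939/192775 + c/154407 = 472939/192775 - 128012/154407 = 4395234443/2705982675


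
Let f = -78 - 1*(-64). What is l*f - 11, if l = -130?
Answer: 1809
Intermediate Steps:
f = -14 (f = -78 + 64 = -14)
l*f - 11 = -130*(-14) - 11 = 1820 - 11 = 1809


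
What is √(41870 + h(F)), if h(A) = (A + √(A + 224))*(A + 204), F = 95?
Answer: √(70275 + 299*√319) ≈ 274.98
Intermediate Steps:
h(A) = (204 + A)*(A + √(224 + A)) (h(A) = (A + √(224 + A))*(204 + A) = (204 + A)*(A + √(224 + A)))
√(41870 + h(F)) = √(41870 + (95² + 204*95 + 204*√(224 + 95) + 95*√(224 + 95))) = √(41870 + (9025 + 19380 + 204*√319 + 95*√319)) = √(41870 + (28405 + 299*√319)) = √(70275 + 299*√319)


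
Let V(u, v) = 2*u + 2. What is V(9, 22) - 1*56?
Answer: -36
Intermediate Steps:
V(u, v) = 2 + 2*u
V(9, 22) - 1*56 = (2 + 2*9) - 1*56 = (2 + 18) - 56 = 20 - 56 = -36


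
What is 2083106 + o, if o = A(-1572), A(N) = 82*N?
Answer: 1954202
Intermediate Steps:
o = -128904 (o = 82*(-1572) = -128904)
2083106 + o = 2083106 - 128904 = 1954202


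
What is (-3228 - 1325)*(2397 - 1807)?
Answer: -2686270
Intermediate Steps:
(-3228 - 1325)*(2397 - 1807) = -4553*590 = -2686270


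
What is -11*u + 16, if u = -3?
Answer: 49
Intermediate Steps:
-11*u + 16 = -11*(-3) + 16 = 33 + 16 = 49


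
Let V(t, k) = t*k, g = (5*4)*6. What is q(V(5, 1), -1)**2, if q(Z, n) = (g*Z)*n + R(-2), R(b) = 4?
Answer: 355216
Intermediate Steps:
g = 120 (g = 20*6 = 120)
V(t, k) = k*t
q(Z, n) = 4 + 120*Z*n (q(Z, n) = (120*Z)*n + 4 = 120*Z*n + 4 = 4 + 120*Z*n)
q(V(5, 1), -1)**2 = (4 + 120*(1*5)*(-1))**2 = (4 + 120*5*(-1))**2 = (4 - 600)**2 = (-596)**2 = 355216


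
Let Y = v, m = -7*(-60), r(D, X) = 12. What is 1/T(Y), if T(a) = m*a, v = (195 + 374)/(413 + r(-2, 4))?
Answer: 85/47796 ≈ 0.0017784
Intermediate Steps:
m = 420
v = 569/425 (v = (195 + 374)/(413 + 12) = 569/425 ≈ 1.3388)
Y = 569/425 ≈ 1.3388
T(a) = 420*a
1/T(Y) = 1/(420*(569/425)) = 1/(47796/85) = 85/47796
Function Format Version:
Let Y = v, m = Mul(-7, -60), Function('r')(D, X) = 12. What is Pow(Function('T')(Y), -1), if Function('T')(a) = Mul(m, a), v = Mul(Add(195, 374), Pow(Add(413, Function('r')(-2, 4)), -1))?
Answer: Rational(85, 47796) ≈ 0.0017784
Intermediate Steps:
m = 420
v = Rational(569, 425) (v = Mul(Add(195, 374), Pow(Add(413, 12), -1)) = Mul(569, Pow(425, -1)) = Mul(569, Rational(1, 425)) = Rational(569, 425) ≈ 1.3388)
Y = Rational(569, 425) ≈ 1.3388
Function('T')(a) = Mul(420, a)
Pow(Function('T')(Y), -1) = Pow(Mul(420, Rational(569, 425)), -1) = Pow(Rational(47796, 85), -1) = Rational(85, 47796)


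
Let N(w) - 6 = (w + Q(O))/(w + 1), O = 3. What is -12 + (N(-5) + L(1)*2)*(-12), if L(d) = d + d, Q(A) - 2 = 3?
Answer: -132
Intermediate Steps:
Q(A) = 5 (Q(A) = 2 + 3 = 5)
L(d) = 2*d
N(w) = 6 + (5 + w)/(1 + w) (N(w) = 6 + (w + 5)/(w + 1) = 6 + (5 + w)/(1 + w))
-12 + (N(-5) + L(1)*2)*(-12) = -12 + ((11 + 7*(-5))/(1 - 5) + (2*1)*2)*(-12) = -12 + ((11 - 35)/(-4) + 2*2)*(-12) = -12 + (-¼*(-24) + 4)*(-12) = -12 + (6 + 4)*(-12) = -12 + 10*(-12) = -12 - 120 = -132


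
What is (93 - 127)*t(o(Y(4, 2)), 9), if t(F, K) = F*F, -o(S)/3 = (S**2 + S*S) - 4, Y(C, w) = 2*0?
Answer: -4896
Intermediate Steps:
Y(C, w) = 0
o(S) = 12 - 6*S**2 (o(S) = -3*((S**2 + S*S) - 4) = -3*((S**2 + S**2) - 4) = -3*(2*S**2 - 4) = -3*(-4 + 2*S**2) = 12 - 6*S**2)
t(F, K) = F**2
(93 - 127)*t(o(Y(4, 2)), 9) = (93 - 127)*(12 - 6*0**2)**2 = -34*(12 - 6*0)**2 = -34*(12 + 0)**2 = -34*12**2 = -34*144 = -4896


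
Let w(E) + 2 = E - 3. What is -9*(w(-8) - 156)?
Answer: 1521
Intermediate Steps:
w(E) = -5 + E (w(E) = -2 + (E - 3) = -2 + (-3 + E) = -5 + E)
-9*(w(-8) - 156) = -9*((-5 - 8) - 156) = -9*(-13 - 156) = -9*(-169) = 1521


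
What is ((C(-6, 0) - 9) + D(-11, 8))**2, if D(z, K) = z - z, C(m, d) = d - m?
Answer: 9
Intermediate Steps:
D(z, K) = 0
((C(-6, 0) - 9) + D(-11, 8))**2 = (((0 - 1*(-6)) - 9) + 0)**2 = (((0 + 6) - 9) + 0)**2 = ((6 - 9) + 0)**2 = (-3 + 0)**2 = (-3)**2 = 9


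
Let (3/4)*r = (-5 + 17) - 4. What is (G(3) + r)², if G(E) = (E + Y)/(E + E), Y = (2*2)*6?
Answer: 8281/36 ≈ 230.03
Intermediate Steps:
Y = 24 (Y = 4*6 = 24)
r = 32/3 (r = 4*((-5 + 17) - 4)/3 = 4*(12 - 4)/3 = (4/3)*8 = 32/3 ≈ 10.667)
G(E) = (24 + E)/(2*E) (G(E) = (E + 24)/(E + E) = (24 + E)/((2*E)) = (24 + E)*(1/(2*E)) = (24 + E)/(2*E))
(G(3) + r)² = ((½)*(24 + 3)/3 + 32/3)² = ((½)*(⅓)*27 + 32/3)² = (9/2 + 32/3)² = (91/6)² = 8281/36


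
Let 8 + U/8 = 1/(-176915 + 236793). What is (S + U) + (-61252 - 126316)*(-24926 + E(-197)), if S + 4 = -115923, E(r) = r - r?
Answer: 139970931867407/29939 ≈ 4.6752e+9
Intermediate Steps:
E(r) = 0
S = -115927 (S = -4 - 115923 = -115927)
U = -1916092/29939 (U = -64 + 8/(-176915 + 236793) = -64 + 8/59878 = -64 + 8*(1/59878) = -64 + 4/29939 = -1916092/29939 ≈ -64.000)
(S + U) + (-61252 - 126316)*(-24926 + E(-197)) = (-115927 - 1916092/29939) + (-61252 - 126316)*(-24926 + 0) = -3472654545/29939 - 187568*(-24926) = -3472654545/29939 + 4675319968 = 139970931867407/29939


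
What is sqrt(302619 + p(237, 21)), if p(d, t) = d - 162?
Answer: sqrt(302694) ≈ 550.18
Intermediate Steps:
p(d, t) = -162 + d
sqrt(302619 + p(237, 21)) = sqrt(302619 + (-162 + 237)) = sqrt(302619 + 75) = sqrt(302694)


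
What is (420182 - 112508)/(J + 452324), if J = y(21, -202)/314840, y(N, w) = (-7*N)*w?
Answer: 48434041080/71204858927 ≈ 0.68021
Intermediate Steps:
y(N, w) = -7*N*w
J = 14847/157420 (J = -7*21*(-202)/314840 = 29694*(1/314840) = 14847/157420 ≈ 0.094315)
(420182 - 112508)/(J + 452324) = (420182 - 112508)/(14847/157420 + 452324) = 307674/(71204858927/157420) = 307674*(157420/71204858927) = 48434041080/71204858927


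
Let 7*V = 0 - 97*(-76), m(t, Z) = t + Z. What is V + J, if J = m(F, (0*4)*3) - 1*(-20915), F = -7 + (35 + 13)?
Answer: 154064/7 ≈ 22009.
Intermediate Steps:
F = 41 (F = -7 + 48 = 41)
m(t, Z) = Z + t
J = 20956 (J = ((0*4)*3 + 41) - 1*(-20915) = (0*3 + 41) + 20915 = (0 + 41) + 20915 = 41 + 20915 = 20956)
V = 7372/7 (V = (0 - 97*(-76))/7 = (0 + 7372)/7 = (⅐)*7372 = 7372/7 ≈ 1053.1)
V + J = 7372/7 + 20956 = 154064/7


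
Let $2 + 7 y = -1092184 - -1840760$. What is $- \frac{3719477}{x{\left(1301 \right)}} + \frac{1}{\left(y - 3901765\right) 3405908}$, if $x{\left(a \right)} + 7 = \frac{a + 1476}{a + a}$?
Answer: $\frac{875612541805943887178733}{1396643961345550676} \approx 6.2694 \cdot 10^{5}$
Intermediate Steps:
$y = \frac{748574}{7}$ ($y = - \frac{2}{7} + \frac{-1092184 - -1840760}{7} = - \frac{2}{7} + \frac{-1092184 + 1840760}{7} = - \frac{2}{7} + \frac{1}{7} \cdot 748576 = - \frac{2}{7} + \frac{748576}{7} = \frac{748574}{7} \approx 1.0694 \cdot 10^{5}$)
$x{\left(a \right)} = -7 + \frac{1476 + a}{2 a}$ ($x{\left(a \right)} = -7 + \frac{a + 1476}{a + a} = -7 + \frac{1476 + a}{2 a}$)
$- \frac{3719477}{x{\left(1301 \right)}} + \frac{1}{\left(y - 3901765\right) 3405908} = - \frac{3719477}{- \frac{13}{2} + \frac{738}{1301}} + \frac{1}{\left(\frac{748574}{7} - 3901765\right) 3405908} = - \frac{3719477}{- \frac{13}{2} + 738 \cdot \frac{1}{1301}} + \frac{1}{- \frac{26563781}{7}} \cdot \frac{1}{3405908} = - \frac{3719477}{- \frac{13}{2} + \frac{738}{1301}} - \frac{7}{90473794218148} = - \frac{3719477}{- \frac{15437}{2602}} - \frac{7}{90473794218148} = \left(-3719477\right) \left(- \frac{2602}{15437}\right) - \frac{7}{90473794218148} = \frac{9678079154}{15437} - \frac{7}{90473794218148} = \frac{875612541805943887178733}{1396643961345550676}$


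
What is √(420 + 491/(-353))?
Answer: √52162457/353 ≈ 20.460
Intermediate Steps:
√(420 + 491/(-353)) = √(420 + 491*(-1/353)) = √(420 - 491/353) = √(147769/353) = √52162457/353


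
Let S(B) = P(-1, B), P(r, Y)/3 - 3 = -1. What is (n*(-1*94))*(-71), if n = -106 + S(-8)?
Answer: -667400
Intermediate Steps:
P(r, Y) = 6 (P(r, Y) = 9 + 3*(-1) = 9 - 3 = 6)
S(B) = 6
n = -100 (n = -106 + 6 = -100)
(n*(-1*94))*(-71) = -(-100)*94*(-71) = -100*(-94)*(-71) = 9400*(-71) = -667400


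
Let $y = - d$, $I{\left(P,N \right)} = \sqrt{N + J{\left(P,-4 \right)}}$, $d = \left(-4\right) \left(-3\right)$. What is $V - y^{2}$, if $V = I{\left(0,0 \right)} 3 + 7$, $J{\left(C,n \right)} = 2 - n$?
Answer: $-137 + 3 \sqrt{6} \approx -129.65$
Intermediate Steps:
$d = 12$
$I{\left(P,N \right)} = \sqrt{6 + N}$ ($I{\left(P,N \right)} = \sqrt{N + \left(2 - -4\right)} = \sqrt{N + \left(2 + 4\right)} = \sqrt{N + 6} = \sqrt{6 + N}$)
$y = -12$ ($y = \left(-1\right) 12 = -12$)
$V = 7 + 3 \sqrt{6}$ ($V = \sqrt{6 + 0} \cdot 3 + 7 = \sqrt{6} \cdot 3 + 7 = 3 \sqrt{6} + 7 = 7 + 3 \sqrt{6} \approx 14.348$)
$V - y^{2} = \left(7 + 3 \sqrt{6}\right) - \left(-12\right)^{2} = \left(7 + 3 \sqrt{6}\right) - 144 = -137 + 3 \sqrt{6}$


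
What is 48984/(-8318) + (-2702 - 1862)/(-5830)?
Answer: -61903342/12123485 ≈ -5.1061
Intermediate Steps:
48984/(-8318) + (-2702 - 1862)/(-5830) = 48984*(-1/8318) - 4564*(-1/5830) = -24492/4159 + 2282/2915 = -61903342/12123485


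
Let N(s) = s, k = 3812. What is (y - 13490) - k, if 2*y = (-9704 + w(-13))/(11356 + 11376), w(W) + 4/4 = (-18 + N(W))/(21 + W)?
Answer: -6293022695/363712 ≈ -17302.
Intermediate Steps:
w(W) = -1 + (-18 + W)/(21 + W)
y = -77671/363712 (y = ((-9704 - 39/(21 - 13))/(11356 + 11376))/2 = ((-9704 - 39/8)/22732)/2 = ((-9704 - 39*⅛)*(1/22732))/2 = ((-9704 - 39/8)*(1/22732))/2 = (-77671/8*1/22732)/2 = (½)*(-77671/181856) = -77671/363712 ≈ -0.21355)
(y - 13490) - k = (-77671/363712 - 13490) - 1*3812 = -4906552551/363712 - 3812 = -6293022695/363712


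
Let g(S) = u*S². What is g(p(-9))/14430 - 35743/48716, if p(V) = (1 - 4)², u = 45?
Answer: -11273389/23432396 ≈ -0.48110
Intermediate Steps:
p(V) = 9 (p(V) = (-3)² = 9)
g(S) = 45*S²
g(p(-9))/14430 - 35743/48716 = (45*9²)/14430 - 35743/48716 = (45*81)*(1/14430) - 35743*1/48716 = 3645*(1/14430) - 35743/48716 = 243/962 - 35743/48716 = -11273389/23432396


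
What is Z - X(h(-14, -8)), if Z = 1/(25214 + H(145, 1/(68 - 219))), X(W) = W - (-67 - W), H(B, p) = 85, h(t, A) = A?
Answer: -1290248/25299 ≈ -51.000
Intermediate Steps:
X(W) = 67 + 2*W (X(W) = W + (67 + W) = 67 + 2*W)
Z = 1/25299 (Z = 1/(25214 + 85) = 1/25299 ≈ 3.9527e-5)
Z - X(h(-14, -8)) = 1/25299 - (67 + 2*(-8)) = 1/25299 - (67 - 16) = 1/25299 - 1*51 = 1/25299 - 51 = -1290248/25299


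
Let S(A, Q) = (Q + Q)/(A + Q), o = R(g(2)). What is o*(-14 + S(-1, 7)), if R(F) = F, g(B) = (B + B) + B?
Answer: -70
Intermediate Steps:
g(B) = 3*B (g(B) = 2*B + B = 3*B)
o = 6 (o = 3*2 = 6)
S(A, Q) = 2*Q/(A + Q) (S(A, Q) = (2*Q)/(A + Q) = 2*Q/(A + Q))
o*(-14 + S(-1, 7)) = 6*(-14 + 2*7/(-1 + 7)) = 6*(-14 + 2*7/6) = 6*(-14 + 2*7*(1/6)) = 6*(-14 + 7/3) = 6*(-35/3) = -70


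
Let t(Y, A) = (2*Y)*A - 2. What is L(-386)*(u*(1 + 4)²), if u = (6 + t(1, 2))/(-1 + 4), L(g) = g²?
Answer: 29799200/3 ≈ 9.9331e+6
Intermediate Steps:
t(Y, A) = -2 + 2*A*Y (t(Y, A) = 2*A*Y - 2 = -2 + 2*A*Y)
u = 8/3 (u = (6 + (-2 + 2*2*1))/(-1 + 4) = (6 + (-2 + 4))/3 = (6 + 2)*(⅓) = 8*(⅓) = 8/3 ≈ 2.6667)
L(-386)*(u*(1 + 4)²) = (-386)²*(8*(1 + 4)²/3) = 148996*((8/3)*5²) = 148996*((8/3)*25) = 148996*(200/3) = 29799200/3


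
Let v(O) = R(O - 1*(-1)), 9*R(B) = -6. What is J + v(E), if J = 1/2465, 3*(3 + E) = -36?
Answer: -4927/7395 ≈ -0.66626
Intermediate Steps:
R(B) = -2/3 (R(B) = (1/9)*(-6) = -2/3)
E = -15 (E = -3 + (1/3)*(-36) = -3 - 12 = -15)
v(O) = -2/3
J = 1/2465 ≈ 0.00040568
J + v(E) = 1/2465 - 2/3 = -4927/7395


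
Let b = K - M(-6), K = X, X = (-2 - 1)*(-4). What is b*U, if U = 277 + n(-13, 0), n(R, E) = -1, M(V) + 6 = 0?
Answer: 4968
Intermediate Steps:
M(V) = -6 (M(V) = -6 + 0 = -6)
X = 12 (X = -3*(-4) = 12)
K = 12
U = 276 (U = 277 - 1 = 276)
b = 18 (b = 12 - 1*(-6) = 12 + 6 = 18)
b*U = 18*276 = 4968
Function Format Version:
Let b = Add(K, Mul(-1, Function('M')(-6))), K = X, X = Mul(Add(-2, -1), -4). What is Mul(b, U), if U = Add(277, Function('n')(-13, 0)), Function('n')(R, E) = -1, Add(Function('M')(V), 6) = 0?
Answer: 4968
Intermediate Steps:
Function('M')(V) = -6 (Function('M')(V) = Add(-6, 0) = -6)
X = 12 (X = Mul(-3, -4) = 12)
K = 12
U = 276 (U = Add(277, -1) = 276)
b = 18 (b = Add(12, Mul(-1, -6)) = Add(12, 6) = 18)
Mul(b, U) = Mul(18, 276) = 4968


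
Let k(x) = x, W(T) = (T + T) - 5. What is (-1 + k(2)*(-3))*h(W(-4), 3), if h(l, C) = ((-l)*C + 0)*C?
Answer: -819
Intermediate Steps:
W(T) = -5 + 2*T (W(T) = 2*T - 5 = -5 + 2*T)
h(l, C) = -l*C² (h(l, C) = (-C*l + 0)*C = (-C*l)*C = -l*C²)
(-1 + k(2)*(-3))*h(W(-4), 3) = (-1 + 2*(-3))*(-1*(-5 + 2*(-4))*3²) = (-1 - 6)*(-1*(-5 - 8)*9) = -(-7)*(-13)*9 = -7*117 = -819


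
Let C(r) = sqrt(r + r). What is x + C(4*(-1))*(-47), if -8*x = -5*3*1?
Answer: 15/8 - 94*I*sqrt(2) ≈ 1.875 - 132.94*I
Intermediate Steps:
x = 15/8 (x = -(-5*3)/8 = -(-15)/8 = -1/8*(-15) = 15/8 ≈ 1.8750)
C(r) = sqrt(2)*sqrt(r) (C(r) = sqrt(2*r) = sqrt(2)*sqrt(r))
x + C(4*(-1))*(-47) = 15/8 + (sqrt(2)*sqrt(4*(-1)))*(-47) = 15/8 + (sqrt(2)*sqrt(-4))*(-47) = 15/8 + (sqrt(2)*(2*I))*(-47) = 15/8 + (2*I*sqrt(2))*(-47) = 15/8 - 94*I*sqrt(2)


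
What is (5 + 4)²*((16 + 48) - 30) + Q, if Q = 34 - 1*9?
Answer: 2779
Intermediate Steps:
Q = 25 (Q = 34 - 9 = 25)
(5 + 4)²*((16 + 48) - 30) + Q = (5 + 4)²*((16 + 48) - 30) + 25 = 9²*(64 - 30) + 25 = 81*34 + 25 = 2754 + 25 = 2779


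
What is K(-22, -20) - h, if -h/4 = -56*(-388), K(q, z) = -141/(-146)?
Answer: 12689293/146 ≈ 86913.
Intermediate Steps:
K(q, z) = 141/146 (K(q, z) = -141*(-1/146) = 141/146)
h = -86912 (h = -(-224)*(-388) = -4*21728 = -86912)
K(-22, -20) - h = 141/146 - 1*(-86912) = 141/146 + 86912 = 12689293/146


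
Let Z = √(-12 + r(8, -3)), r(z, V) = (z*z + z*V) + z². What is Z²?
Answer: 92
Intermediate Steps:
r(z, V) = 2*z² + V*z (r(z, V) = (z² + V*z) + z² = 2*z² + V*z)
Z = 2*√23 (Z = √(-12 + 8*(-3 + 2*8)) = √(-12 + 8*(-3 + 16)) = √(-12 + 8*13) = √(-12 + 104) = √92 = 2*√23 ≈ 9.5917)
Z² = (2*√23)² = 92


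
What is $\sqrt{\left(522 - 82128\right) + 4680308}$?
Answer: $\sqrt{4598702} \approx 2144.5$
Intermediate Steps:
$\sqrt{\left(522 - 82128\right) + 4680308} = \sqrt{-81606 + 4680308} = \sqrt{4598702}$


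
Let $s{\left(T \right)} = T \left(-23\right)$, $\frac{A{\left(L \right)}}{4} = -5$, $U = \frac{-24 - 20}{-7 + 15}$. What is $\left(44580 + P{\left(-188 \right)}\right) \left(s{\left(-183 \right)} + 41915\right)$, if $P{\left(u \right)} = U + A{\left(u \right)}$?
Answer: $2055031758$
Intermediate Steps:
$U = - \frac{11}{2}$ ($U = - \frac{44}{8} = \left(-44\right) \frac{1}{8} = - \frac{11}{2} \approx -5.5$)
$A{\left(L \right)} = -20$ ($A{\left(L \right)} = 4 \left(-5\right) = -20$)
$P{\left(u \right)} = - \frac{51}{2}$ ($P{\left(u \right)} = - \frac{11}{2} - 20 = - \frac{51}{2}$)
$s{\left(T \right)} = - 23 T$
$\left(44580 + P{\left(-188 \right)}\right) \left(s{\left(-183 \right)} + 41915\right) = \left(44580 - \frac{51}{2}\right) \left(\left(-23\right) \left(-183\right) + 41915\right) = \frac{89109 \left(4209 + 41915\right)}{2} = \frac{89109}{2} \cdot 46124 = 2055031758$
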